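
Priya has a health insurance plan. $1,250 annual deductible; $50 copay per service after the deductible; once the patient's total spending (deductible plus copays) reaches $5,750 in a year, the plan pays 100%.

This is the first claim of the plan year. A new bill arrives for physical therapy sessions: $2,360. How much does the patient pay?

Nothing has been paid toward the $1,250 deductible, so the first $1,250 of this charge is applied there.
After the $1,250 deductible portion, $2,360 − $1,250 = $1,110 is subject to the copay.
Copay on this service: $50.
Patient responsibility before any cap: $1,250 + $50 = $1,300.
Total out-of-pocket so far would be $0 + $1,300 = $1,300, below the $5,750 cap — no reduction.

$1,300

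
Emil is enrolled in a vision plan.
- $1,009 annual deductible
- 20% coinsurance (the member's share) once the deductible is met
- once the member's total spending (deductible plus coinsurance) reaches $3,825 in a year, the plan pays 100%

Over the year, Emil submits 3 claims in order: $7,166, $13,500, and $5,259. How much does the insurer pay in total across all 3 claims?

$22,100

Claim 1 — $7,166: $1,009 finishes the deductible; $6,157 goes to coinsurance; 20% of $6,157 = $1,231.40. Member pays $2,240.40; OOP now $2,240.40. Insurer: $7,166 − $2,240.40 = $4,925.60.
Claim 2 — $13,500: 20% coinsurance on $13,500 = $2,700. That would push OOP to $4,940.40, over the $3,825 cap, so member pays $3,825 − $2,240.40 = $1,584.60. Plan pays $13,500 − $1,584.60 = $11,915.40.
Claim 3 — $5,259: 20% coinsurance on $5,259 = $1,051.80. OOP would hit $4,876.80 > $3,825, so the cap limits the member to $3,825 − $3,825 = $0. Insurer: $5,259 − $0 = $5,259.
Insurer total = bills − member's total = $25,925 − $3,825 = $22,100.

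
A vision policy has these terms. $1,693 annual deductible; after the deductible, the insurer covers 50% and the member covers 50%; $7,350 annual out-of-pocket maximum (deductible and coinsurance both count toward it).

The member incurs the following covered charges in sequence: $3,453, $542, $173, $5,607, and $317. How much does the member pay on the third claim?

$86.50

Claim 1 ($3,453): $1,693 finishes the deductible; $1,760 goes to coinsurance; member's 50% is $880. Member owes $2,573 (running OOP $2,573).
Claim 2 ($542): 50% coinsurance on $542 = $271. Cost to member: $271. OOP to date $2,844.
Claim 3 ($173): deductible already satisfied, so member's share is 50% × $173 = $86.50. Cost to member: $86.50. OOP to date $2,930.50.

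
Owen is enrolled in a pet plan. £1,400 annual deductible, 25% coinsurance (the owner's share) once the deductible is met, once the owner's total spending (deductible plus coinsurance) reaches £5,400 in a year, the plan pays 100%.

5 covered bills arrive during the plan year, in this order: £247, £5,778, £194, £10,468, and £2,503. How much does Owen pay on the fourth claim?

Claim 1 — £247: fully absorbed by the deductible. Owner owes £247 (running OOP £247).
Claim 2 — £5,778: £1,153 finishes the deductible; £4,625 goes to coinsurance; owner's 25% is £1,156.25. Cost to owner: £2,309.25. OOP to date £2,556.25.
Claim 3 — £194: 25% coinsurance on £194 = £48.50. Owner pays £48.50; OOP now £2,604.75.
Claim 4 — £10,468: deductible already satisfied, so owner's share is 25% × £10,468 = £2,617. Cost to owner: £2,617. OOP to date £5,221.75.

£2,617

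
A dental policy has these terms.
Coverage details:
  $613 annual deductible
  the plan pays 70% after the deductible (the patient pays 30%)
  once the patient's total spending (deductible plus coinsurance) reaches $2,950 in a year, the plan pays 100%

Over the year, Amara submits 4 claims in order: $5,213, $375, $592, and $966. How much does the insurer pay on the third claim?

$414.40

Claim 1 — $5,213: $613 finishes the deductible; $4,600 goes to coinsurance; patient's 30% is $1,380. Cost to patient: $1,993. OOP to date $1,993. Insurer: $5,213 − $1,993 = $3,220.
Claim 2 — $375: deductible met; 30% of $375 = $112.50. Patient pays $112.50; OOP now $2,105.50. Plan pays $375 − $112.50 = $262.50.
Claim 3 — $592: deductible met; 30% of $592 = $177.60. Patient pays $177.60; OOP now $2,283.10. Insurer: $592 − $177.60 = $414.40.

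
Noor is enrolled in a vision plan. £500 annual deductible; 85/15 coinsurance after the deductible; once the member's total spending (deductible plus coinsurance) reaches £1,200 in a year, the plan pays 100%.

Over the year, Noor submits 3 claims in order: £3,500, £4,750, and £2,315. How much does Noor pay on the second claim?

Claim 1 (£3,500): £500 to deductible, leaving £3,000; member's 15% is £450. Member pays £950; OOP now £950.
Claim 2 (£4,750): deductible met; 15% of £4,750 = £712.50. OOP would hit £1,662.50 > £1,200, so the cap limits the member to £1,200 − £950 = £250.

£250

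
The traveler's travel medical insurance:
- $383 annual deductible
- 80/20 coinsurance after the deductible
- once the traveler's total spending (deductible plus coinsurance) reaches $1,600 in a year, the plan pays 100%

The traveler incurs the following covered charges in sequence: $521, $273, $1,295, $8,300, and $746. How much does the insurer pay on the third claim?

$1,036

Bill 1, $521: deductible takes $383, $138 remains; traveler's 20% is $27.60. Traveler pays $410.60; OOP now $410.60. Plan pays $521 − $410.60 = $110.40.
Bill 2, $273: deductible met; 20% of $273 = $54.60. Cost to traveler: $54.60. OOP to date $465.20. Plan pays $273 − $54.60 = $218.40.
Bill 3, $1,295: 20% coinsurance on $1,295 = $259. Traveler owes $259 (running OOP $724.20). Insurer: $1,295 − $259 = $1,036.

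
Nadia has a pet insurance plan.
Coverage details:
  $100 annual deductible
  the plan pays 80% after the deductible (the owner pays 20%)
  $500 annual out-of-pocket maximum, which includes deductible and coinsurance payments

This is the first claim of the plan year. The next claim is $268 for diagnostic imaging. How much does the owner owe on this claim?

$133.60

The full $100 deductible is still open; $100 of this bill applies to it.
After the $100 deductible portion, $268 − $100 = $168 is subject to coinsurance.
Owner's 20% share of $168 is $33.60.
That puts the owner's cost at $100 + $33.60 = $133.60 before any cap.
Cumulative spending $0 + $133.60 = $133.60 stays under the $500 maximum.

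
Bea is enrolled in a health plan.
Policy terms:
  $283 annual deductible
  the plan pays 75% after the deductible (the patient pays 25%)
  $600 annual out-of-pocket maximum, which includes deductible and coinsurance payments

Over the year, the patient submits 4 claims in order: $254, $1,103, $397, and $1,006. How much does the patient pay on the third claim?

$48.50

Bill 1, $254: fully absorbed by the deductible. Cost to patient: $254. OOP to date $254.
Bill 2, $1,103: $29 finishes the deductible; $1,074 goes to coinsurance; coinsurance $1,074 × 25% = $268.50. Patient owes $297.50 (running OOP $551.50).
Bill 3, $397: deductible already satisfied, so patient's share is 25% × $397 = $99.25. Adding that to $551.50 gives $650.75, past the $600 cap; patient pays only $600 − $551.50 = $48.50.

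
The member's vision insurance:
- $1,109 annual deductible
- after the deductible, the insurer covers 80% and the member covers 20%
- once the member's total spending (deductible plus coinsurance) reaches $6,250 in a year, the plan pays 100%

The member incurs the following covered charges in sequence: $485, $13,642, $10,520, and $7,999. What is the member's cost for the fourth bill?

Claim 1 ($485): all of it applies to the deductible. Member owes $485 (running OOP $485).
Claim 2 ($13,642): $624 to deductible, leaving $13,018; coinsurance $13,018 × 20% = $2,603.60. Member owes $3,227.60 (running OOP $3,712.60).
Claim 3 ($10,520): 20% coinsurance on $10,520 = $2,104. Member owes $2,104 (running OOP $5,816.60).
Claim 4 ($7,999): deductible already satisfied, so member's share is 20% × $7,999 = $1,599.80. OOP would hit $7,416.40 > $6,250, so the cap limits the member to $6,250 − $5,816.60 = $433.40.

$433.40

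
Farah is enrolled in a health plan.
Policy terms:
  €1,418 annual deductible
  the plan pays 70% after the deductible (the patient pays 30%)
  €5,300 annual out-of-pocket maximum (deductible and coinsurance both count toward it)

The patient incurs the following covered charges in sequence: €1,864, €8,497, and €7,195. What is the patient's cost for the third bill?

€1,199.10

Bill 1, €1,864: €1,418 to deductible, leaving €446; patient's 30% is €133.80. Cost to patient: €1,551.80. OOP to date €1,551.80.
Bill 2, €8,497: 30% coinsurance on €8,497 = €2,549.10. Patient owes €2,549.10 (running OOP €4,100.90).
Bill 3, €7,195: deductible met; 30% of €7,195 = €2,158.50. Adding that to €4,100.90 gives €6,259.40, past the €5,300 cap; patient pays only €5,300 − €4,100.90 = €1,199.10.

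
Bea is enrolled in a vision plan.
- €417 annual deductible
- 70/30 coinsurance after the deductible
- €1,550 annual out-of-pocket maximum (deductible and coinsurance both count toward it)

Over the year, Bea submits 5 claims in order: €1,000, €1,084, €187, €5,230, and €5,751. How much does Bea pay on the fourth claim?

€576.80

Bill 1, €1,000: €417 finishes the deductible; €583 goes to coinsurance; coinsurance €583 × 30% = €174.90. Cost to member: €591.90. OOP to date €591.90.
Bill 2, €1,084: deductible already satisfied, so member's share is 30% × €1,084 = €325.20. Member owes €325.20 (running OOP €917.10).
Bill 3, €187: deductible met; 30% of €187 = €56.10. Cost to member: €56.10. OOP to date €973.20.
Bill 4, €5,230: deductible already satisfied, so member's share is 30% × €5,230 = €1,569. Adding that to €973.20 gives €2,542.20, past the €1,550 cap; member pays only €1,550 − €973.20 = €576.80.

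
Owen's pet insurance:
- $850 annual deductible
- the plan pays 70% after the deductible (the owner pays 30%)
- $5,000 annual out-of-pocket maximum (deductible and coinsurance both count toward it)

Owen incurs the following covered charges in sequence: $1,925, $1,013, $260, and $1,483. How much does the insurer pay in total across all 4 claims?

Bill 1, $1,925: $850 finishes the deductible; $1,075 goes to coinsurance; 30% of $1,075 = $322.50. Owner owes $1,172.50 (running OOP $1,172.50). Insurer: $1,925 − $1,172.50 = $752.50.
Bill 2, $1,013: deductible met; 30% of $1,013 = $303.90. Owner pays $303.90; OOP now $1,476.40. Plan pays $1,013 − $303.90 = $709.10.
Bill 3, $260: 30% coinsurance on $260 = $78. Owner owes $78 (running OOP $1,554.40). Plan pays $260 − $78 = $182.
Bill 4, $1,483: deductible met; 30% of $1,483 = $444.90. Cost to owner: $444.90. OOP to date $1,999.30. Insurer: $1,483 − $444.90 = $1,038.10.
Insurer total: $752.50 + $709.10 + $182 + $1,038.10 = $2,681.70.

$2,681.70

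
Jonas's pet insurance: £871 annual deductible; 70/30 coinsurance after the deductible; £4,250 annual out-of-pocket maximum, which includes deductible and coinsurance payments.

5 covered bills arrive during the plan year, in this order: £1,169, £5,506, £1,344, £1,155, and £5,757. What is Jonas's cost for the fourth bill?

£346.50

Bill 1, £1,169: deductible takes £871, £298 remains; 30% of £298 = £89.40. Owner pays £960.40; OOP now £960.40.
Bill 2, £5,506: deductible met; 30% of £5,506 = £1,651.80. Owner owes £1,651.80 (running OOP £2,612.20).
Bill 3, £1,344: deductible already satisfied, so owner's share is 30% × £1,344 = £403.20. Owner pays £403.20; OOP now £3,015.40.
Bill 4, £1,155: deductible already satisfied, so owner's share is 30% × £1,155 = £346.50. Owner pays £346.50; OOP now £3,361.90.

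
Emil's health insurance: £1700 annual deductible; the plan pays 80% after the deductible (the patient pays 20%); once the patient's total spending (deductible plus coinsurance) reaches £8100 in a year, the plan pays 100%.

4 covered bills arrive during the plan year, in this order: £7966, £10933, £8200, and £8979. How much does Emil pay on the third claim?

£1640

Bill 1, £7966: deductible takes £1700, £6266 remains; coinsurance £6266 × 20% = £1253.20. Cost to patient: £2953.20. OOP to date £2953.20.
Bill 2, £10933: deductible already satisfied, so patient's share is 20% × £10933 = £2186.60. Patient owes £2186.60 (running OOP £5139.80).
Bill 3, £8200: deductible met; 20% of £8200 = £1640. Patient pays £1640; OOP now £6779.80.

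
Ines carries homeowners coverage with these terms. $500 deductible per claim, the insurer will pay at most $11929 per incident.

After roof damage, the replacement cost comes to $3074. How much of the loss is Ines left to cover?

Subtract the deductible: $3074 − $500 = $2574.
$2574 ≤ $11929, so the limit doesn't bind; insurer pays $2574.
Homeowner's share is the uncovered remainder: $3074 − $2574 = $500.

$500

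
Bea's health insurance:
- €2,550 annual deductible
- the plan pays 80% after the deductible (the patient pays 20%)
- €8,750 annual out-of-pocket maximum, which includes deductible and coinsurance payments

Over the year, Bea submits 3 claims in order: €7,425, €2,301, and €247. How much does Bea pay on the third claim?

Claim 1 — €7,425: €2,550 finishes the deductible; €4,875 goes to coinsurance; patient's 20% is €975. Patient owes €3,525 (running OOP €3,525).
Claim 2 — €2,301: 20% coinsurance on €2,301 = €460.20. Cost to patient: €460.20. OOP to date €3,985.20.
Claim 3 — €247: 20% coinsurance on €247 = €49.40. Cost to patient: €49.40. OOP to date €4,034.60.

€49.40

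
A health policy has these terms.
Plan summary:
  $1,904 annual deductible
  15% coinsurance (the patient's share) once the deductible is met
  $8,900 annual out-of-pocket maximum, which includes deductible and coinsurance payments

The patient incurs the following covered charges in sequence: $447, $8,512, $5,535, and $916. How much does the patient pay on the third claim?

Claim 1 ($447): fully absorbed by the deductible. Cost to patient: $447. OOP to date $447.
Claim 2 ($8,512): $1,457 finishes the deductible; $7,055 goes to coinsurance; coinsurance $7,055 × 15% = $1,058.25. Cost to patient: $2,515.25. OOP to date $2,962.25.
Claim 3 ($5,535): deductible met; 15% of $5,535 = $830.25. Patient owes $830.25 (running OOP $3,792.50).

$830.25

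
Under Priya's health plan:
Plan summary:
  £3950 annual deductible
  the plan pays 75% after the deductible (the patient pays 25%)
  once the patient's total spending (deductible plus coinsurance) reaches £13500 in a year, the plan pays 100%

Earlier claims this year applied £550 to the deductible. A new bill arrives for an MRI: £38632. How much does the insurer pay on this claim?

Remaining deductible: £3950 − £550 = £3400.
The remaining £35232 (= £38632 − £3400) moves to coinsurance.
Patient's 25% share of £35232 is £8808.
That puts the patient's cost at £3400 + £8808 = £12208 before any cap.
Cumulative spending £550 + £12208 = £12758 stays under the £13500 maximum.
Insurer pays the balance: £38632 − £12208 = £26424.

£26424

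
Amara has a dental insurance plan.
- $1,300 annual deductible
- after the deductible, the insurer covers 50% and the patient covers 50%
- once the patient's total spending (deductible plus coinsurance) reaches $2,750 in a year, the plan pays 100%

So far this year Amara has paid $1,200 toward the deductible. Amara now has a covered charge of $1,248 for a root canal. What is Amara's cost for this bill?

Remaining deductible: $1,300 − $1,200 = $100.
After the $100 deductible portion, $1,248 − $100 = $1,148 is subject to coinsurance.
50% of $1,148 = $574 falls to the patient.
So the patient owes $100 + $574 = $674 before any cap.
Cumulative spending $1,200 + $674 = $1,874 stays under the $2,750 maximum.

$674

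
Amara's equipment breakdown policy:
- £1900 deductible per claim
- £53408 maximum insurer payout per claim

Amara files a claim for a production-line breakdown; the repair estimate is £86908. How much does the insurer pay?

£53408

After the deductible, £86908 − £1900 = £85008 remains.
The £53408 per-incident cap binds; insurer pays £53408.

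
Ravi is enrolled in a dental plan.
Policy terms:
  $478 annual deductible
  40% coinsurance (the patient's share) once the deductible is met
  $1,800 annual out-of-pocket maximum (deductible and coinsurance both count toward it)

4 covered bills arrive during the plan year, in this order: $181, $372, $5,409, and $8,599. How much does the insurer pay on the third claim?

$4,117

#1 ($181): fully absorbed by the deductible. Patient owes $181 (running OOP $181). Insurer: $181 − $181 = $0.
#2 ($372): $297 finishes the deductible; $75 goes to coinsurance; patient's 40% is $30. Cost to patient: $327. OOP to date $508. Insurer: $372 − $327 = $45.
#3 ($5,409): deductible met; 40% of $5,409 = $2,163.60. Adding that to $508 gives $2,671.60, past the $1,800 cap; patient pays only $1,800 − $508 = $1,292. Plan pays $5,409 − $1,292 = $4,117.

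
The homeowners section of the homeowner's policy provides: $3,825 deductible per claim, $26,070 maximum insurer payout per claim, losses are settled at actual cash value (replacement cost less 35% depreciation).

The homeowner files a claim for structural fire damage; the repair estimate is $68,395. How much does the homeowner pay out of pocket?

At 35% depreciation, ACV = $68,395 − $23,938.25 = $44,456.75.
Subtract the deductible: $44,456.75 − $3,825 = $40,631.75.
Since $40,631.75 > $26,070, the payout is capped at $26,070.
Homeowner's share is the uncovered remainder: $68,395 − $26,070 = $42,325.

$42,325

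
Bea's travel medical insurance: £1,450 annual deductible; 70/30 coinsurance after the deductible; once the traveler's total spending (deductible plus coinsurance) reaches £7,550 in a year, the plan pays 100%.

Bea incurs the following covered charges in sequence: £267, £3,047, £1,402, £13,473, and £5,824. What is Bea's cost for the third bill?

£420.60

Claim 1 — £267: entire amount goes to the deductible. Cost to traveler: £267. OOP to date £267.
Claim 2 — £3,047: £1,183 to deductible, leaving £1,864; traveler's 30% is £559.20. Cost to traveler: £1,742.20. OOP to date £2,009.20.
Claim 3 — £1,402: 30% coinsurance on £1,402 = £420.60. Traveler pays £420.60; OOP now £2,429.80.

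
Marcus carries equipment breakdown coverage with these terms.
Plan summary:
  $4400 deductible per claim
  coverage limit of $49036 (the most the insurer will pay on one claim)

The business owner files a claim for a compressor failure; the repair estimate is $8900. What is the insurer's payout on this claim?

Subtract the deductible: $8900 − $4400 = $4500.
$4500 is within the $49036 limit, so the insurer pays $4500.

$4500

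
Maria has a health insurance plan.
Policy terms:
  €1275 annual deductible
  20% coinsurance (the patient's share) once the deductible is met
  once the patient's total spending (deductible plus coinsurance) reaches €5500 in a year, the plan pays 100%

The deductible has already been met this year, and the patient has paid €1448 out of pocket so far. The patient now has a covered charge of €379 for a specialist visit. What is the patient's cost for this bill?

With the deductible met, the entire €379 is subject to coinsurance.
Coinsurance: €379 × 20% = €75.80.
Cumulative spending €1448 + €75.80 = €1523.80 stays under the €5500 maximum.

€75.80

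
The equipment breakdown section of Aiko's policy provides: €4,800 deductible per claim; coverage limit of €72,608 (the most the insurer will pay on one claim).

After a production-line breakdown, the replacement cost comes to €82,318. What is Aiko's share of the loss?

After the deductible, €82,318 − €4,800 = €77,518 remains.
€77,518 exceeds the €72,608 limit, so the insurer pays the limit: €72,608.
Business owner's share is the uncovered remainder: €82,318 − €72,608 = €9,710.

€9,710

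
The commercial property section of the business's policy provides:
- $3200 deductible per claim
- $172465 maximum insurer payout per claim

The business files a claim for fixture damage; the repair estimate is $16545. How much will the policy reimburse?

$13345

Less the $3200 deductible: $16545 − $3200 = $13345.
$13345 is within the $172465 limit, so the insurer pays $13345.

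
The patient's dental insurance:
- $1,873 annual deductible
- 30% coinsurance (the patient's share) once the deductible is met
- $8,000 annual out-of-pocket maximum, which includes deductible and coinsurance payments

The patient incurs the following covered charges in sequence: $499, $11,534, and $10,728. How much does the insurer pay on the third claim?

$7,649

Claim 1 ($499): entire amount goes to the deductible. Cost to patient: $499. OOP to date $499. Insurer: $499 − $499 = $0.
Claim 2 ($11,534): $1,374 finishes the deductible; $10,160 goes to coinsurance; patient's 30% is $3,048. Patient owes $4,422 (running OOP $4,921). Plan pays $11,534 − $4,422 = $7,112.
Claim 3 ($10,728): deductible met; 30% of $10,728 = $3,218.40. Adding that to $4,921 gives $8,139.40, past the $8,000 cap; patient pays only $8,000 − $4,921 = $3,079. Insurer: $10,728 − $3,079 = $7,649.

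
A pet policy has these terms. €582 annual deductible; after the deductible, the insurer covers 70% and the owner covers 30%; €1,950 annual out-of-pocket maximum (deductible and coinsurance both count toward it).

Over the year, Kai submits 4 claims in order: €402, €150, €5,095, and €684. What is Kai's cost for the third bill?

Claim 1 (€402): entire amount goes to the deductible. Owner pays €402; OOP now €402.
Claim 2 (€150): all of it applies to the deductible. Owner pays €150; OOP now €552.
Claim 3 (€5,095): €30 finishes the deductible; €5,065 goes to coinsurance; owner's 30% is €1,519.50. Claim cost before the cap: €30 + €1,519.50 = €1,549.50. OOP would hit €2,101.50 > €1,950, so the cap limits the owner to €1,950 − €552 = €1,398.

€1,398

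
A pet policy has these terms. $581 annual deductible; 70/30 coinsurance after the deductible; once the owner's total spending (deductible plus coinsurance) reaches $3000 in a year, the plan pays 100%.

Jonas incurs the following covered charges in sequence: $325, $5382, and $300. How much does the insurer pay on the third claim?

Claim 1 ($325): all of it applies to the deductible. Cost to owner: $325. OOP to date $325. Plan pays $325 − $325 = $0.
Claim 2 ($5382): $256 to deductible, leaving $5126; coinsurance $5126 × 30% = $1537.80. Owner pays $1793.80; OOP now $2118.80. Insurer: $5382 − $1793.80 = $3588.20.
Claim 3 ($300): 30% coinsurance on $300 = $90. Owner owes $90 (running OOP $2208.80). Insurer: $300 − $90 = $210.

$210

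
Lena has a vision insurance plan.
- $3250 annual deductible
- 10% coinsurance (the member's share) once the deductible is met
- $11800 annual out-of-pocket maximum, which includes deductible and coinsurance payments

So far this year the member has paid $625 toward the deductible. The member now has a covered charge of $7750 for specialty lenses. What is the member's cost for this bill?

Deductible still to meet: $3250 − $625 = $2625.
After the $2625 deductible portion, $7750 − $2625 = $5125 is subject to coinsurance.
10% of $5125 = $512.50 falls to the member.
So the member owes $2625 + $512.50 = $3137.50 before any cap.
Cumulative spending $625 + $3137.50 = $3762.50 stays under the $11800 maximum.

$3137.50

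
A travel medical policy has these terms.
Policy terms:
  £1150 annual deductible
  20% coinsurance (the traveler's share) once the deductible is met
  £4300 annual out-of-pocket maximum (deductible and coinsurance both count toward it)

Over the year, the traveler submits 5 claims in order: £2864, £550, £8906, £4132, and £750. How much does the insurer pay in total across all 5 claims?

Bill 1, £2864: £1150 to deductible, leaving £1714; coinsurance £1714 × 20% = £342.80. Traveler owes £1492.80 (running OOP £1492.80). Plan pays £2864 − £1492.80 = £1371.20.
Bill 2, £550: deductible already satisfied, so traveler's share is 20% × £550 = £110. Traveler owes £110 (running OOP £1602.80). Plan pays £550 − £110 = £440.
Bill 3, £8906: deductible met; 20% of £8906 = £1781.20. Traveler pays £1781.20; OOP now £3384. Plan pays £8906 − £1781.20 = £7124.80.
Bill 4, £4132: deductible already satisfied, so traveler's share is 20% × £4132 = £826.40. Traveler pays £826.40; OOP now £4210.40. Plan pays £4132 − £826.40 = £3305.60.
Bill 5, £750: deductible met; 20% of £750 = £150. OOP would hit £4360.40 > £4300, so the cap limits the traveler to £4300 − £4210.40 = £89.60. Insurer: £750 − £89.60 = £660.40.
Insurer total = bills − traveler's total = £17202 − £4300 = £12902.

£12902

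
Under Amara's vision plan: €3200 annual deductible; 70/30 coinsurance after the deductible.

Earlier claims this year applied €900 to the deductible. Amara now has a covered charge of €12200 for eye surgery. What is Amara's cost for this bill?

Deductible still to meet: €3200 − €900 = €2300.
That leaves €12200 − €2300 = €9900 for coinsurance.
Coinsurance: €9900 × 30% = €2970.
That puts the member's cost at €2300 + €2970 = €5270.

€5270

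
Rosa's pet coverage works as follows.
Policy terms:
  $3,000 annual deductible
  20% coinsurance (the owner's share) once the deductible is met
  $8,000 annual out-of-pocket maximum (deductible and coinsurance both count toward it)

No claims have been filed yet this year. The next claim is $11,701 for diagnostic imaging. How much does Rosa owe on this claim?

$4,740.20

Nothing has been paid toward the $3,000 deductible, so the first $3,000 of this charge is applied there.
The remaining $8,701 (= $11,701 − $3,000) moves to coinsurance.
Owner's 20% share of $8,701 is $1,740.20.
Owner responsibility before any cap: $3,000 + $1,740.20 = $4,740.20.
Cumulative spending $0 + $4,740.20 = $4,740.20 stays under the $8,000 maximum.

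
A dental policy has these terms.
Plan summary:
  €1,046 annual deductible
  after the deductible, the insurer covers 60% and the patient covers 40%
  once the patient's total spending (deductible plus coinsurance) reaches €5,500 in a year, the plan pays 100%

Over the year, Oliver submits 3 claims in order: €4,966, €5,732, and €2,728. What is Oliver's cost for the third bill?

€593.20

#1 (€4,966): €1,046 to deductible, leaving €3,920; coinsurance €3,920 × 40% = €1,568. Patient owes €2,614 (running OOP €2,614).
#2 (€5,732): 40% coinsurance on €5,732 = €2,292.80. Cost to patient: €2,292.80. OOP to date €4,906.80.
#3 (€2,728): 40% coinsurance on €2,728 = €1,091.20. That would push OOP to €5,998, over the €5,500 cap, so patient pays €5,500 − €4,906.80 = €593.20.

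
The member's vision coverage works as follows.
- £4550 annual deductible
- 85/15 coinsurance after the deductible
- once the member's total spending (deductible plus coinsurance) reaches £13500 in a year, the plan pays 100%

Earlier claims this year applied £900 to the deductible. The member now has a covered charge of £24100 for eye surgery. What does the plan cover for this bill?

£17382.50

Remaining deductible: £4550 − £900 = £3650.
The remaining £20450 (= £24100 − £3650) moves to coinsurance.
15% of £20450 = £3067.50 falls to the member.
So the member owes £3650 + £3067.50 = £6717.50 before any cap.
Total out-of-pocket so far would be £900 + £6717.50 = £7617.50, below the £13500 cap — no reduction.
The insurer covers the remainder: £24100 − £6717.50 = £17382.50.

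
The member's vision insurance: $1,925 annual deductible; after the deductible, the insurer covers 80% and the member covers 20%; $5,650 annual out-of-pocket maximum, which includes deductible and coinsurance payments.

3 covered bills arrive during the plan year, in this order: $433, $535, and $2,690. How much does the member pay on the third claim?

$1,303.60

Claim 1 ($433): entire amount goes to the deductible. Cost to member: $433. OOP to date $433.
Claim 2 ($535): all of it applies to the deductible. Member owes $535 (running OOP $968).
Claim 3 ($2,690): $957 finishes the deductible; $1,733 goes to coinsurance; 20% of $1,733 = $346.60. Member owes $1,303.60 (running OOP $2,271.60).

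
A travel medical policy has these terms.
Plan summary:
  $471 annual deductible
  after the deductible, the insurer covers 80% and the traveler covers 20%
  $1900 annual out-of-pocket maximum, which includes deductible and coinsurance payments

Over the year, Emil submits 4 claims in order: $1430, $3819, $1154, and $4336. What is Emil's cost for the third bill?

Claim 1 ($1430): $471 finishes the deductible; $959 goes to coinsurance; 20% of $959 = $191.80. Cost to traveler: $662.80. OOP to date $662.80.
Claim 2 ($3819): 20% coinsurance on $3819 = $763.80. Cost to traveler: $763.80. OOP to date $1426.60.
Claim 3 ($1154): deductible met; 20% of $1154 = $230.80. Traveler pays $230.80; OOP now $1657.40.

$230.80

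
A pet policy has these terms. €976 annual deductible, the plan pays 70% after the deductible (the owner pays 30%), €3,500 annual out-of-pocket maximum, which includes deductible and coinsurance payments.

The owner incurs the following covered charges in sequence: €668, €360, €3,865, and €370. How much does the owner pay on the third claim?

Claim 1 (€668): entire amount goes to the deductible. Owner owes €668 (running OOP €668).
Claim 2 (€360): deductible takes €308, €52 remains; owner's 30% is €15.60. Owner owes €323.60 (running OOP €991.60).
Claim 3 (€3,865): deductible met; 30% of €3,865 = €1,159.50. Cost to owner: €1,159.50. OOP to date €2,151.10.

€1,159.50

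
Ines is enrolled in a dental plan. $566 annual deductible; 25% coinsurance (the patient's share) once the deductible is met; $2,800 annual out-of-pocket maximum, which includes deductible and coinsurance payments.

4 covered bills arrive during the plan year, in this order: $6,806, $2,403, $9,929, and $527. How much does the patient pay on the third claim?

$73.25

Claim 1 — $6,806: $566 finishes the deductible; $6,240 goes to coinsurance; patient's 25% is $1,560. Patient owes $2,126 (running OOP $2,126).
Claim 2 — $2,403: deductible already satisfied, so patient's share is 25% × $2,403 = $600.75. Cost to patient: $600.75. OOP to date $2,726.75.
Claim 3 — $9,929: deductible already satisfied, so patient's share is 25% × $9,929 = $2,482.25. That would push OOP to $5,209, over the $2,800 cap, so patient pays $2,800 − $2,726.75 = $73.25.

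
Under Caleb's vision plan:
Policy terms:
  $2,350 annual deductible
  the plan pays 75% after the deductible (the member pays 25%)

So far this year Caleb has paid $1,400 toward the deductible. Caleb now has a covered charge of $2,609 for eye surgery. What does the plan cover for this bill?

Remaining deductible: $2,350 − $1,400 = $950.
That leaves $2,609 − $950 = $1,659 for coinsurance.
Member's 25% share of $1,659 is $414.75.
So the member owes $950 + $414.75 = $1,364.75.
Insurer pays the balance: $2,609 − $1,364.75 = $1,244.25.

$1,244.25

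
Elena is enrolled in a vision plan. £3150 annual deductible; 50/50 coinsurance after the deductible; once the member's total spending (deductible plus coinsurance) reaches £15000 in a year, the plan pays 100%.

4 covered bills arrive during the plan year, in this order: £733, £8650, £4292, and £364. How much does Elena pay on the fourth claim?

#1 (£733): all of it applies to the deductible. Member pays £733; OOP now £733.
#2 (£8650): deductible takes £2417, £6233 remains; coinsurance £6233 × 50% = £3116.50. Member pays £5533.50; OOP now £6266.50.
#3 (£4292): deductible met; 50% of £4292 = £2146. Member owes £2146 (running OOP £8412.50).
#4 (£364): 50% coinsurance on £364 = £182. Cost to member: £182. OOP to date £8594.50.

£182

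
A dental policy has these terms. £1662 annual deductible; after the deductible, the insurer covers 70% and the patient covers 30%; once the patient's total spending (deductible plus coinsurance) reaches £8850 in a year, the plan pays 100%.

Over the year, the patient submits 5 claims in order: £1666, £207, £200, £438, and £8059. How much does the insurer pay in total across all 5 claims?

£6235.60

#1 (£1666): £1662 to deductible, leaving £4; 30% of £4 = £1.20. Cost to patient: £1663.20. OOP to date £1663.20. Plan pays £1666 − £1663.20 = £2.80.
#2 (£207): deductible already satisfied, so patient's share is 30% × £207 = £62.10. Patient owes £62.10 (running OOP £1725.30). Insurer: £207 − £62.10 = £144.90.
#3 (£200): deductible met; 30% of £200 = £60. Patient owes £60 (running OOP £1785.30). Insurer: £200 − £60 = £140.
#4 (£438): deductible met; 30% of £438 = £131.40. Patient owes £131.40 (running OOP £1916.70). Plan pays £438 − £131.40 = £306.60.
#5 (£8059): 30% coinsurance on £8059 = £2417.70. Patient pays £2417.70; OOP now £4334.40. Insurer: £8059 − £2417.70 = £5641.30.
Insurer total: £2.80 + £144.90 + £140 + £306.60 + £5641.30 = £6235.60.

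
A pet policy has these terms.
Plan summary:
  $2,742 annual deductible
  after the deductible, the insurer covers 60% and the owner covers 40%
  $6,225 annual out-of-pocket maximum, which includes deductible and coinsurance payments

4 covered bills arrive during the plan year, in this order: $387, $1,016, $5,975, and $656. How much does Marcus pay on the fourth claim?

$262.40

Claim 1 ($387): all of it applies to the deductible. Owner owes $387 (running OOP $387).
Claim 2 ($1,016): entire amount goes to the deductible. Owner owes $1,016 (running OOP $1,403).
Claim 3 ($5,975): $1,339 finishes the deductible; $4,636 goes to coinsurance; owner's 40% is $1,854.40. Owner owes $3,193.40 (running OOP $4,596.40).
Claim 4 ($656): deductible already satisfied, so owner's share is 40% × $656 = $262.40. Cost to owner: $262.40. OOP to date $4,858.80.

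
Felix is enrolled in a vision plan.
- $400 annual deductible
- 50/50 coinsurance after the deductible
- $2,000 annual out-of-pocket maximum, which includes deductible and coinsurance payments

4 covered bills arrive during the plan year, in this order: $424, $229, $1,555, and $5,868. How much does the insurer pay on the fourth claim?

$5,172

Bill 1, $424: $400 to deductible, leaving $24; 50% of $24 = $12. Member pays $412; OOP now $412. Plan pays $424 − $412 = $12.
Bill 2, $229: 50% coinsurance on $229 = $114.50. Cost to member: $114.50. OOP to date $526.50. Plan pays $229 − $114.50 = $114.50.
Bill 3, $1,555: deductible already satisfied, so member's share is 50% × $1,555 = $777.50. Cost to member: $777.50. OOP to date $1,304. Insurer: $1,555 − $777.50 = $777.50.
Bill 4, $5,868: 50% coinsurance on $5,868 = $2,934. OOP would hit $4,238 > $2,000, so the cap limits the member to $2,000 − $1,304 = $696. Plan pays $5,868 − $696 = $5,172.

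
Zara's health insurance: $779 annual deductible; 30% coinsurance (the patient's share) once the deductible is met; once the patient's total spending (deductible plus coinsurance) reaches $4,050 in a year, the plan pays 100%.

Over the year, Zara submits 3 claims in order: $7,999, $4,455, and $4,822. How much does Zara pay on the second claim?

$1,105

Bill 1, $7,999: $779 finishes the deductible; $7,220 goes to coinsurance; patient's 30% is $2,166. Patient pays $2,945; OOP now $2,945.
Bill 2, $4,455: 30% coinsurance on $4,455 = $1,336.50. OOP would hit $4,281.50 > $4,050, so the cap limits the patient to $4,050 − $2,945 = $1,105.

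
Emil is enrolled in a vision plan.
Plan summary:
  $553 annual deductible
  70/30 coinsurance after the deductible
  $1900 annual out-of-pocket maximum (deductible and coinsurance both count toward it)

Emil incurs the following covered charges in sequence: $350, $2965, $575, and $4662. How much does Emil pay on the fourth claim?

$345.90

Bill 1, $350: fully absorbed by the deductible. Member pays $350; OOP now $350.
Bill 2, $2965: $203 finishes the deductible; $2762 goes to coinsurance; 30% of $2762 = $828.60. Member owes $1031.60 (running OOP $1381.60).
Bill 3, $575: deductible already satisfied, so member's share is 30% × $575 = $172.50. Cost to member: $172.50. OOP to date $1554.10.
Bill 4, $4662: 30% coinsurance on $4662 = $1398.60. Adding that to $1554.10 gives $2952.70, past the $1900 cap; member pays only $1900 − $1554.10 = $345.90.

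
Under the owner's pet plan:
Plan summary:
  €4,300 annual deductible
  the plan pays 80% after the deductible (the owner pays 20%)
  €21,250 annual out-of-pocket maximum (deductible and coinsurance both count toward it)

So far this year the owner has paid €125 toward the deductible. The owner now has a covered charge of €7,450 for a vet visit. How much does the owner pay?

€4,830

€125 of the €4,300 deductible is already met, leaving €4,175.
The remaining €3,275 (= €7,450 − €4,175) moves to coinsurance.
Coinsurance: €3,275 × 20% = €655.
Owner responsibility before any cap: €4,175 + €655 = €4,830.
Cumulative spending €125 + €4,830 = €4,955 stays under the €21,250 maximum.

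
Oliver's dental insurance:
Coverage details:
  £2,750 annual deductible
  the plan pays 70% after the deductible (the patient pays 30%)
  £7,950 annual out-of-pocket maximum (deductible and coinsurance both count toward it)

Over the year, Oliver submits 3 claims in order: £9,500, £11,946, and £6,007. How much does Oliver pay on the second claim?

Bill 1, £9,500: £2,750 to deductible, leaving £6,750; 30% of £6,750 = £2,025. Patient owes £4,775 (running OOP £4,775).
Bill 2, £11,946: 30% coinsurance on £11,946 = £3,583.80. That would push OOP to £8,358.80, over the £7,950 cap, so patient pays £7,950 − £4,775 = £3,175.

£3,175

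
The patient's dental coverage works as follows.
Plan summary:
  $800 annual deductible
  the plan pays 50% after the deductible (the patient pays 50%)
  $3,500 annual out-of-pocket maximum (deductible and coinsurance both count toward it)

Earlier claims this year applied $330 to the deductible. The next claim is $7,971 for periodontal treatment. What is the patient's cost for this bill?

$3,170

$330 of the $800 deductible is already met, leaving $470.
That leaves $7,971 − $470 = $7,501 for coinsurance.
50% of $7,501 = $3,750.50 falls to the patient.
That puts the patient's cost at $470 + $3,750.50 = $4,220.50 before any cap.
Adding $4,220.50 to the $330 already spent would give $4,550.50, which exceeds the $3,500 cap; the patient pays just $3,500 − $330 = $3,170.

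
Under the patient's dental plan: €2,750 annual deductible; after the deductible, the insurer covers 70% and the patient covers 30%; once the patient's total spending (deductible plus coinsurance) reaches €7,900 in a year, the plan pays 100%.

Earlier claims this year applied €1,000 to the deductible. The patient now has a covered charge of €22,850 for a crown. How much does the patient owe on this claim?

Deductible still to meet: €2,750 − €1,000 = €1,750.
That leaves €22,850 − €1,750 = €21,100 for coinsurance.
Patient's 30% share of €21,100 is €6,330.
Patient responsibility before any cap: €1,750 + €6,330 = €8,080.
Year-to-date out-of-pocket would reach €1,000 + €8,080 = €9,080, above the €7,900 maximum, so the patient pays only €7,900 − €1,000 = €6,900.

€6,900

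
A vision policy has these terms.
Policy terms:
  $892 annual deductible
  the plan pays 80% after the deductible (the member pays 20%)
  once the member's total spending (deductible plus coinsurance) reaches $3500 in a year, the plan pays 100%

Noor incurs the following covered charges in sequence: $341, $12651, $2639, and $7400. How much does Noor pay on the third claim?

#1 ($341): fully absorbed by the deductible. Member owes $341 (running OOP $341).
#2 ($12651): $551 finishes the deductible; $12100 goes to coinsurance; member's 20% is $2420. Member owes $2971 (running OOP $3312).
#3 ($2639): deductible met; 20% of $2639 = $527.80. That would push OOP to $3839.80, over the $3500 cap, so member pays $3500 − $3312 = $188.

$188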